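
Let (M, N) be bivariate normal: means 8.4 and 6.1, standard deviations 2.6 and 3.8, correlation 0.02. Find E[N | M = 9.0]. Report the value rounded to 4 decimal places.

The regression of N on M has slope ρ·σ_N/σ_M and passes through (μ_M, μ_N).
E[N | M=9.0] = 6.1 + (0.02)·(3.8/2.6)·(9.0 − (8.4)) = 6.1 + (0.029231)·(0.6) = 6.1175.

6.1175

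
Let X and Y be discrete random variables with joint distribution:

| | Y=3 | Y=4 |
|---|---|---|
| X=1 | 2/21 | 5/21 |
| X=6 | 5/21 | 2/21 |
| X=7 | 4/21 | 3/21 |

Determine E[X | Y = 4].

P(Y = 4) = 10/21.
Σ X·P over the event = 1·(5/21) + 6·(2/21) + 7·(3/21) = 38/21.
E[X | Y = 4] = (38/21) / (10/21) = 19/5.

19/5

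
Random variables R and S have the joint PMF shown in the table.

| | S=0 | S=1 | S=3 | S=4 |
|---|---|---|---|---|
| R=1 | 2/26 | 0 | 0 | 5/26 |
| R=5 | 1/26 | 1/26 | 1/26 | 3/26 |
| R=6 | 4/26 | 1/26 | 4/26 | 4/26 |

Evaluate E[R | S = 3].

P(S = 3) = 5/26.
Σ R·P over the event = 5·(1/26) + 6·(4/26) = 29/26.
E[R | S = 3] = (29/26) / (5/26) = 29/5.

29/5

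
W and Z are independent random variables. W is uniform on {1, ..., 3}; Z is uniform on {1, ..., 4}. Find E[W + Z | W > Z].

Outcomes with W > Z: (2,1), (3,1), (3,2), each with probability 1/12.
E[W + Z | W > Z] = (3 + 4 + 5) / 3 = 4.

4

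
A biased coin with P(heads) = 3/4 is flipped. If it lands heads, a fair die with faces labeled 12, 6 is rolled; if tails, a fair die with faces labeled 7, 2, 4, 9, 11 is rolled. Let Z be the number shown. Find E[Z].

42/5

E[Z | heads] = (12+6)/2 = 9.
E[Z | tails] = (7+2+4+9+11)/5 = 33/5.
By the law of total expectation,
E[Z] = (3/4)·(9) + (1/4)·(33/5) = 42/5.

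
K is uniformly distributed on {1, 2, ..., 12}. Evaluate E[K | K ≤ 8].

Given K ≤ 8, K is equally likely to be any of {1, 2, 3, 4, 5, 6, 7, 8}.
E[K | K ≤ 8] = (1 + 2 + 3 + 4 + 5 + 6 + 7 + 8) / 8 = 9/2.

9/2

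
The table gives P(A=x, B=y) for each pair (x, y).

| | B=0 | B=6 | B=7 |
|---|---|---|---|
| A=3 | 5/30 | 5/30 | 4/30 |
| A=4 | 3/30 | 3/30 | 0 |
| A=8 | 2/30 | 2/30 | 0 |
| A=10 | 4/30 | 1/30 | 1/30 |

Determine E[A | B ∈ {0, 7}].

P(B ∈ {0, 7}) = 19/30.
Σ A·P over the event = 3·(5/30) + 3·(4/30) + 4·(3/30) + 8·(2/30) + 10·(4/30) + 10·(1/30) = 7/2.
E[A | B ∈ {0, 7}] = (7/2) / (19/30) = 105/19.

105/19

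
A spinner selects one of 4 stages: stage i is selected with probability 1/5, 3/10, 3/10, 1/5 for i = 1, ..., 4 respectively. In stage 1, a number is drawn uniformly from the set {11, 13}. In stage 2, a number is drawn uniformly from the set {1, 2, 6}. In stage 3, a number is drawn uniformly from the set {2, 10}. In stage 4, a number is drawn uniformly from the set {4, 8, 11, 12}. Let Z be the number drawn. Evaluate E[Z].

137/20

E[Z | stage 1] = (11+13)/2 = 12.
E[Z | stage 2] = (1+2+6)/3 = 3.
E[Z | stage 3] = (2+10)/2 = 6.
E[Z | stage 4] = (4+8+11+12)/4 = 35/4.
E[Z] = (1/5)·(12) + (3/10)·(3) + (3/10)·(6) + (1/5)·(35/4) = 137/20.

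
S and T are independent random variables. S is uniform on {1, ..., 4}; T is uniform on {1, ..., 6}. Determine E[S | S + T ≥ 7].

3

P(S + T ≥ 7) = 5/12.
Summing S·P(x,y) over outcomes with S + T ≥ 7 gives 5/4.
E[S | S + T ≥ 7] = (5/4) / (5/12) = 3.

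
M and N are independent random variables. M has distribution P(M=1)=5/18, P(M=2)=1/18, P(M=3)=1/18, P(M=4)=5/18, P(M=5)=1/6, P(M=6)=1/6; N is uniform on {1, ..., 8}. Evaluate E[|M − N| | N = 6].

5/2

P(N = 6) = 1/8.
Summing |M−N|·P(x,y) over outcomes with N = 6 gives 5/16.
E[|M − N| | N = 6] = (5/16) / (1/8) = 5/2.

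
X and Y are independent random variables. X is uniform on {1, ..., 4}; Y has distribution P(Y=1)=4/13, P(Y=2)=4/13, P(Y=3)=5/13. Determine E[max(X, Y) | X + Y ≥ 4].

129/40

P(X + Y ≥ 4) = 10/13.
Summing max(X,Y)·P(x,y) over outcomes with X + Y ≥ 4 gives 129/52.
E[max(X, Y) | X + Y ≥ 4] = (129/52) / (10/13) = 129/40.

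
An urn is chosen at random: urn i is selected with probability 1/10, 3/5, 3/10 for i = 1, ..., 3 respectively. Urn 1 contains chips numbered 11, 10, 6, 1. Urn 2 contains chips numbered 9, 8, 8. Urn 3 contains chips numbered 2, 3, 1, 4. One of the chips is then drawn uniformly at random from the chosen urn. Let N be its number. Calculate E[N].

129/20

E[N | urn 1] = (11+10+6+1)/4 = 7.
E[N | urn 2] = (9+8+8)/3 = 25/3.
E[N | urn 3] = (2+3+1+4)/4 = 5/2.
E[N] = (1/10)·(7) + (3/5)·(25/3) + (3/10)·(5/2) = 129/20.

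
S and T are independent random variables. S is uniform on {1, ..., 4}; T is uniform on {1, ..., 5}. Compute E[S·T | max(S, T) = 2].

8/3

Outcomes with max(S, T) = 2: (1,2), (2,1), (2,2), each with probability 1/20.
E[S·T | max(S, T) = 2] = (2 + 2 + 4) / 3 = 8/3.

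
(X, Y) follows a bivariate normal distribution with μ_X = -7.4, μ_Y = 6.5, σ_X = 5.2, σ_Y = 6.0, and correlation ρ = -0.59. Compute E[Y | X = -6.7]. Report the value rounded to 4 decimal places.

E[Y | X=x] = μ_Y + ρ(σ_Y/σ_X)(x − μ_X) for jointly normal variables.
E[Y | X=-6.7] = 6.5 + (-0.59)·(6.0/5.2)·(-6.7 − (-7.4)) = 6.5 + (-0.68077)·(0.7) = 6.0235.

6.0235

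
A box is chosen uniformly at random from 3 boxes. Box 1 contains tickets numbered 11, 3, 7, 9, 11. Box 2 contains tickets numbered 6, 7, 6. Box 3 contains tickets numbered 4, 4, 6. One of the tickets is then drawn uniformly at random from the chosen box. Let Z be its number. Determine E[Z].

32/5

E[Z | box 1] = (11+3+7+9+11)/5 = 41/5.
E[Z | box 2] = (6+7+6)/3 = 19/3.
E[Z | box 3] = (4+4+6)/3 = 14/3.
By the law of total expectation,
E[Z] = (1/3)·(41/5) + (1/3)·(19/3) + (1/3)·(14/3) = 32/5.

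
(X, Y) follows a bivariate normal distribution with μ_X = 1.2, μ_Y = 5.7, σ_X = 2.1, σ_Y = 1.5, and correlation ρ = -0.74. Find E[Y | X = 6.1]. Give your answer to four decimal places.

E[Y | X=x] = μ_Y + ρ(σ_Y/σ_X)(x − μ_X) for jointly normal variables.
E[Y | X=6.1] = 5.7 + (-0.74)·(1.5/2.1)·(6.1 − (1.2)) = 5.7 + (-0.52857)·(4.9) = 3.1100.

3.1100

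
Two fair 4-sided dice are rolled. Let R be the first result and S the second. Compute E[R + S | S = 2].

9/2

Outcomes with S = 2: (1,2), (2,2), (3,2), (4,2), each with probability 1/16.
E[R + S | S = 2] = (3 + 4 + 5 + 6) / 4 = 9/2.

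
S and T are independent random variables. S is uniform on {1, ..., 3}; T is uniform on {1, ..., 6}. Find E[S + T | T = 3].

5

Outcomes with T = 3: (1,3), (2,3), (3,3), each with probability 1/18.
E[S + T | T = 3] = (4 + 5 + 6) / 3 = 5.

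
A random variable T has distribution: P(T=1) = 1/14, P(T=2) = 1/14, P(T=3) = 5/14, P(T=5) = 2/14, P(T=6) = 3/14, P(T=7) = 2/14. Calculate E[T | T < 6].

P(T < 6) = 9/14.
Σ over the event: 1·1/14 + 2·1/14 + 3·5/14 + 5·1/7 = 2.
E[T | T < 6] = (2) / (9/14) = 28/9.

28/9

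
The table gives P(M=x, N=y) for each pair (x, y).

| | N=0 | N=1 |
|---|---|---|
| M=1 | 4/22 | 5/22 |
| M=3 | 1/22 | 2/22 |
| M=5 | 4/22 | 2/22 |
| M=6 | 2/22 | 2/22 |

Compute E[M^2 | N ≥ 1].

P(N ≥ 1) = 1/2.
Σ M^2·P over the event = 1·(5/22) + 9·(2/22) + 25·(2/22) + 36·(2/22) = 145/22.
E[M^2 | N ≥ 1] = (145/22) / (1/2) = 145/11.

145/11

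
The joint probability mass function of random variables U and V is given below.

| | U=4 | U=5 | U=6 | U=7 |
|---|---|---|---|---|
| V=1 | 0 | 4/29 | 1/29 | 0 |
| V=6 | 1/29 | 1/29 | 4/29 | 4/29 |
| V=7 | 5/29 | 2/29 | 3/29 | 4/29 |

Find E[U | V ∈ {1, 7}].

102/19

P(V ∈ {1, 7}) = 19/29.
Σ U·P over the event = 4·(5/29) + 5·(4/29) + 5·(2/29) + 6·(1/29) + 6·(3/29) + 7·(4/29) = 102/29.
E[U | V ∈ {1, 7}] = (102/29) / (19/29) = 102/19.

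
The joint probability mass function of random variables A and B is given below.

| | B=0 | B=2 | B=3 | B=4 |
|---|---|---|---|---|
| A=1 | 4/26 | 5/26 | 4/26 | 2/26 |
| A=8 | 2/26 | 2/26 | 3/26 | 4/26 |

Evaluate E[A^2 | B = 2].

19

P(B = 2) = 7/26.
Σ A^2·P over the event = 1·(5/26) + 64·(2/26) = 133/26.
E[A^2 | B = 2] = (133/26) / (7/26) = 19.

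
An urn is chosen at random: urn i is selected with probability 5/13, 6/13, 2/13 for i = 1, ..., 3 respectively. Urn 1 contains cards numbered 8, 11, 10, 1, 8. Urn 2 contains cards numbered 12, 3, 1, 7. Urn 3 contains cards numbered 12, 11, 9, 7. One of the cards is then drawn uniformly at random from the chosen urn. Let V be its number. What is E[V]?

92/13

E[V | urn 1] = (8+11+10+1+8)/5 = 38/5.
E[V | urn 2] = (12+3+1+7)/4 = 23/4.
E[V | urn 3] = (12+11+9+7)/4 = 39/4.
By the law of total expectation,
E[V] = (5/13)·(38/5) + (6/13)·(23/4) + (2/13)·(39/4) = 92/13.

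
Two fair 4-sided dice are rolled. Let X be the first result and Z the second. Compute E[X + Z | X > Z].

5

P(X > Z) = 3/8.
Summing (X+Z)·P(x,y) over outcomes with X > Z gives 15/8.
E[X + Z | X > Z] = (15/8) / (3/8) = 5.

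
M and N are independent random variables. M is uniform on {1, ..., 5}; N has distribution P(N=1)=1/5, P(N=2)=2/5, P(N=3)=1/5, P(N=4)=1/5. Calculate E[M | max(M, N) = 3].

P(max(M, N) = 3) = 6/25.
Summing M·P(x,y) over outcomes with max(M, N) = 3 gives 3/5.
E[M | max(M, N) = 3] = (3/5) / (6/25) = 5/2.

5/2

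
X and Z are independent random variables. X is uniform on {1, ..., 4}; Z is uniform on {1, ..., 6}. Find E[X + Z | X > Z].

P(X > Z) = 1/4.
Summing (X+Z)·P(x,y) over outcomes with X > Z gives 5/4.
E[X + Z | X > Z] = (5/4) / (1/4) = 5.

5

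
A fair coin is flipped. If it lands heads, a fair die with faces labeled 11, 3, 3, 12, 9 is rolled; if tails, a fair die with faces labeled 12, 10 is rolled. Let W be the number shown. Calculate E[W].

93/10

E[W | heads] = (11+3+3+12+9)/5 = 38/5.
E[W | tails] = (12+10)/2 = 11.
E[W] = (1/2)·(38/5) + (1/2)·(11) = 93/10.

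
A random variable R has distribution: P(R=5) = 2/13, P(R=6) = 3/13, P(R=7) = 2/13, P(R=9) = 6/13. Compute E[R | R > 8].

9

P(R > 8) = 6/13.
Σ over the event: 9·6/13 = 54/13.
E[R | R > 8] = (54/13) / (6/13) = 9.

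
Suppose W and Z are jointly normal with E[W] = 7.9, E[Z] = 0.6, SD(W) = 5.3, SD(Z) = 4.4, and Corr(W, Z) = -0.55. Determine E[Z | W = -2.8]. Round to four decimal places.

5.4857

E[Z | W=x] = μ_Z + ρ(σ_Z/σ_W)(x − μ_W) for jointly normal variables.
E[Z | W=-2.8] = 0.6 + (-0.55)·(4.4/5.3)·(-2.8 − (7.9)) = 0.6 + (-0.456604)·(-10.7) = 5.4857.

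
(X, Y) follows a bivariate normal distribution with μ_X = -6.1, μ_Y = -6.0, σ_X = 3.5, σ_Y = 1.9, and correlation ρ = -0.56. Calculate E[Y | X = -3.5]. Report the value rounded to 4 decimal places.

For a bivariate normal, E[Y | X=x] = μ_Y + ρ·(σ_Y/σ_X)·(x − μ_X).
E[Y | X=-3.5] = -6.0 + (-0.56)·(1.9/3.5)·(-3.5 − (-6.1)) = -6.0 + (-0.304)·(2.6) = -6.7904.

-6.7904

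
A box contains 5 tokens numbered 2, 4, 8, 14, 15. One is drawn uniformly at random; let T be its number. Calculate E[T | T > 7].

P(T > 7) = 3/5.
Σ over the event: 8·1/5 + 14·1/5 + 15·1/5 = 37/5.
E[T | T > 7] = (37/5) / (3/5) = 37/3.

37/3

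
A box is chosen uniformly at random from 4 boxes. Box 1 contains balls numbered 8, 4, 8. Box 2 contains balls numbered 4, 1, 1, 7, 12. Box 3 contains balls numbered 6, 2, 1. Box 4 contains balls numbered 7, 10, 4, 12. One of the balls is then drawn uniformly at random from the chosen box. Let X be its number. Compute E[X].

E[X | box 1] = (8+4+8)/3 = 20/3.
E[X | box 2] = (4+1+1+7+12)/5 = 5.
E[X | box 3] = (6+2+1)/3 = 3.
E[X | box 4] = (7+10+4+12)/4 = 33/4.
By the law of total expectation,
E[X] = (1/4)·(20/3) + (1/4)·(5) + (1/4)·(3) + (1/4)·(33/4) = 275/48.

275/48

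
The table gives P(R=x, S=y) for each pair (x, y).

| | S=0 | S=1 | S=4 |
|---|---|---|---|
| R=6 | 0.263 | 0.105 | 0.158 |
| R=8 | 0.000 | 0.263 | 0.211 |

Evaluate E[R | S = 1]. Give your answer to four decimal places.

P(S = 1) = 0.368.
Σ R·P over the event = 6·(0.105) + 8·(0.263) = 2.734.
E[R | S = 1] = (2.734) / (0.368) = 7.4293.

7.4293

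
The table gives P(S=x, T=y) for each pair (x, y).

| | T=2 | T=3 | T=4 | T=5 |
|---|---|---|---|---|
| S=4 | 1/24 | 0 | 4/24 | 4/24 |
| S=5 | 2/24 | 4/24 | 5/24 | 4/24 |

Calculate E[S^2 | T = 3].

25

P(T = 3) = 1/6.
Σ S^2·P over the event = 25·(4/24) = 25/6.
E[S^2 | T = 3] = (25/6) / (1/6) = 25.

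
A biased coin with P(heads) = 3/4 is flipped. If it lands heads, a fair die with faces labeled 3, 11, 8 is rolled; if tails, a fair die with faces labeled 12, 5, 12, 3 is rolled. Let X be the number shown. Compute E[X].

15/2

E[X | heads] = (3+11+8)/3 = 22/3.
E[X | tails] = (12+5+12+3)/4 = 8.
By the law of total expectation,
E[X] = (3/4)·(22/3) + (1/4)·(8) = 15/2.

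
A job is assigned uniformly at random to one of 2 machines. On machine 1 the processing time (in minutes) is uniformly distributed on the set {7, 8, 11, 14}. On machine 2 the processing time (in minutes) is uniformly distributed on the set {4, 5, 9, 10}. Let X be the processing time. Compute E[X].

E[X | machine 1] = (7+8+11+14)/4 = 10.
E[X | machine 2] = (4+5+9+10)/4 = 7.
By the law of total expectation,
E[X] = (1/2)·(10) + (1/2)·(7) = 17/2.

17/2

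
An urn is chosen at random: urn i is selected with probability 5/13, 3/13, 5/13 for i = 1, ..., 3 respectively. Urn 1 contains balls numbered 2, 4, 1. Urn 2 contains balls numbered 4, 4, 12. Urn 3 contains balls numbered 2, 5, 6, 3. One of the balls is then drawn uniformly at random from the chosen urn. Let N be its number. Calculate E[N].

155/39

E[N | urn 1] = (2+4+1)/3 = 7/3.
E[N | urn 2] = (4+4+12)/3 = 20/3.
E[N | urn 3] = (2+5+6+3)/4 = 4.
By the law of total expectation,
E[N] = (5/13)·(7/3) + (3/13)·(20/3) + (5/13)·(4) = 155/39.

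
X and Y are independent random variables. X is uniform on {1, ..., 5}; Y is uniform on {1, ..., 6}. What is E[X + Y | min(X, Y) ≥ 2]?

15/2

P(min(X, Y) ≥ 2) = 2/3.
Summing (X+Y)·P(x,y) over outcomes with min(X, Y) ≥ 2 gives 5.
E[X + Y | min(X, Y) ≥ 2] = (5) / (2/3) = 15/2.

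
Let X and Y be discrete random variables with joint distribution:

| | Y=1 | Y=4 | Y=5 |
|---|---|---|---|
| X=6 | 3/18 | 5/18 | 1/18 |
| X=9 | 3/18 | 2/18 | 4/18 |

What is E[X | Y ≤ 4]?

P(Y ≤ 4) = 13/18.
Σ X·P over the event = 6·(3/18) + 6·(5/18) + 9·(3/18) + 9·(2/18) = 31/6.
E[X | Y ≤ 4] = (31/6) / (13/18) = 93/13.

93/13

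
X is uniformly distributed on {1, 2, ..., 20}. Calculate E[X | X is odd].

10

Given X is odd, X is equally likely to be any of {1, 3, 5, 7, 9, 11, 13, 15, 17, 19}.
E[X | X is odd] = (1 + 3 + 5 + 7 + 9 + 11 + 13 + 15 + 17 + 19) / 10 = 10.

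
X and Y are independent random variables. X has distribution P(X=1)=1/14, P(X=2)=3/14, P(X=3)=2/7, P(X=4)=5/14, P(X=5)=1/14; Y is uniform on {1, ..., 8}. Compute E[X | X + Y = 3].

7/4

P(X + Y = 3) = 1/28.
Summing X·P(x,y) over outcomes with X + Y = 3 gives 1/16.
E[X | X + Y = 3] = (1/16) / (1/28) = 7/4.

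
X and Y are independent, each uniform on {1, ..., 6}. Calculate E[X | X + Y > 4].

58/15

P(X + Y > 4) = 5/6.
Summing X·P(x,y) over outcomes with X + Y > 4 gives 29/9.
E[X | X + Y > 4] = (29/9) / (5/6) = 58/15.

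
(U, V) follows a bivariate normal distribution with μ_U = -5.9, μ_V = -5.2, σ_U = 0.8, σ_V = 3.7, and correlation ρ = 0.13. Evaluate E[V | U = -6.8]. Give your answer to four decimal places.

For a bivariate normal, E[V | U=x] = μ_V + ρ·(σ_V/σ_U)·(x − μ_U).
E[V | U=-6.8] = -5.2 + (0.13)·(3.7/0.8)·(-6.8 − (-5.9)) = -5.2 + (0.60125)·(-0.9) = -5.7411.

-5.7411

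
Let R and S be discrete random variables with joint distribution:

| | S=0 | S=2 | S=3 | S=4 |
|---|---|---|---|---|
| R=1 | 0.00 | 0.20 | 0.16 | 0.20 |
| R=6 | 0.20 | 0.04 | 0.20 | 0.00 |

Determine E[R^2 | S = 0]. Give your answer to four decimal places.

P(S = 0) = 0.20.
Σ R^2·P over the event = 36·(0.20) = 7.20.
E[R^2 | S = 0] = (7.20) / (0.20) = 36.0000.

36.0000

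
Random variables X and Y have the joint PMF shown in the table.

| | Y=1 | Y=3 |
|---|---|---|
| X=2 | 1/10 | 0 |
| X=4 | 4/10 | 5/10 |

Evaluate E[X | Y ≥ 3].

4

P(Y ≥ 3) = 1/2.
Summing X·P(X=x,Y=y) over the conditioning event gives 2.
E[X | Y ≥ 3] = (2) / (1/2) = 4.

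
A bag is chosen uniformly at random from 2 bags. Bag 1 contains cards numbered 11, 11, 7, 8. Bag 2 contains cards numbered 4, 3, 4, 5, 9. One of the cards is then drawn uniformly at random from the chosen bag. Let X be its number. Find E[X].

57/8

E[X | bag 1] = (11+11+7+8)/4 = 37/4.
E[X | bag 2] = (4+3+4+5+9)/5 = 5.
E[X] = (1/2)·(37/4) + (1/2)·(5) = 57/8.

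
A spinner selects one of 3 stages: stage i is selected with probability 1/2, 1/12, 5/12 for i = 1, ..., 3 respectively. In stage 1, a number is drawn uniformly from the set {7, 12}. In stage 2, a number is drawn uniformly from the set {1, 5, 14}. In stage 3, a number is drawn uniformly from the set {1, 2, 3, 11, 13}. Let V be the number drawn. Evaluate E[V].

E[V | stage 1] = (7+12)/2 = 19/2.
E[V | stage 2] = (1+5+14)/3 = 20/3.
E[V | stage 3] = (1+2+3+11+13)/5 = 6.
By the law of total expectation,
E[V] = (1/2)·(19/2) + (1/12)·(20/3) + (5/12)·(6) = 281/36.

281/36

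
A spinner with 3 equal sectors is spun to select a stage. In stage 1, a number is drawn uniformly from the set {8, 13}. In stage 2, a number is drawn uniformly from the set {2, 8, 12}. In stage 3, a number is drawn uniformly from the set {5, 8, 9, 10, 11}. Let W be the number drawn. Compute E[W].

E[W | stage 1] = (8+13)/2 = 21/2.
E[W | stage 2] = (2+8+12)/3 = 22/3.
E[W | stage 3] = (5+8+9+10+11)/5 = 43/5.
E[W] = (1/3)·(21/2) + (1/3)·(22/3) + (1/3)·(43/5) = 793/90.

793/90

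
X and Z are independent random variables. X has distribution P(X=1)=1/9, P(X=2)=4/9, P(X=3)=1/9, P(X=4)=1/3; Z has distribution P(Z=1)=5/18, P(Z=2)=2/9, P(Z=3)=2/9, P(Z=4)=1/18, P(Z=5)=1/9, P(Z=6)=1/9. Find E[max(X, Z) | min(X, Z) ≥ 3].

41/9

P(min(X, Z) ≥ 3) = 2/9.
Summing max(X,Z)·P(x,y) over outcomes with min(X, Z) ≥ 3 gives 82/81.
E[max(X, Z) | min(X, Z) ≥ 3] = (82/81) / (2/9) = 41/9.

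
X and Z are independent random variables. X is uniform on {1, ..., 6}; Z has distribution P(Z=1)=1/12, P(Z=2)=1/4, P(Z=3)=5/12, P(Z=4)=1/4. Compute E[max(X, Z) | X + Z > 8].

63/11

P(X + Z > 8) = 11/72.
Summing max(X,Z)·P(x,y) over outcomes with X + Z > 8 gives 7/8.
E[max(X, Z) | X + Z > 8] = (7/8) / (11/72) = 63/11.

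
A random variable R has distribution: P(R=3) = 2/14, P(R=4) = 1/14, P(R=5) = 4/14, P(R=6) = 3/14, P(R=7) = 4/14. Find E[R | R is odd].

P(R is odd) = 5/7.
Σ over the event: 3·1/7 + 5·2/7 + 7·2/7 = 27/7.
E[R | R is odd] = (27/7) / (5/7) = 27/5.

27/5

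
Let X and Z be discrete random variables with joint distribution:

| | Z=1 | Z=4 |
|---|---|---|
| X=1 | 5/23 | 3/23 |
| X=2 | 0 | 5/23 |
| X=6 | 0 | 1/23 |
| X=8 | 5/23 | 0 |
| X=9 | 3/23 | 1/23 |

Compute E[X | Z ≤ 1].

P(Z ≤ 1) = 13/23.
Σ X·P over the event = 1·(5/23) + 8·(5/23) + 9·(3/23) = 72/23.
E[X | Z ≤ 1] = (72/23) / (13/23) = 72/13.

72/13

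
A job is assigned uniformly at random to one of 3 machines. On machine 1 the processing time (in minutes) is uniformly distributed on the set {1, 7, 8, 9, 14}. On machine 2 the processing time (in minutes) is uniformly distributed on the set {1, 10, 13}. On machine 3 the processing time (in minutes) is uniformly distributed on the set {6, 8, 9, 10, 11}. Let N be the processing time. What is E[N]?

41/5

E[N | machine 1] = (1+7+8+9+14)/5 = 39/5.
E[N | machine 2] = (1+10+13)/3 = 8.
E[N | machine 3] = (6+8+9+10+11)/5 = 44/5.
By the law of total expectation,
E[N] = (1/3)·(39/5) + (1/3)·(8) + (1/3)·(44/5) = 41/5.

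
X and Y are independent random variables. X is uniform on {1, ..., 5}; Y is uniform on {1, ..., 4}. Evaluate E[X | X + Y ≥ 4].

P(X + Y ≥ 4) = 17/20.
Summing X·P(x,y) over outcomes with X + Y ≥ 4 gives 14/5.
E[X | X + Y ≥ 4] = (14/5) / (17/20) = 56/17.

56/17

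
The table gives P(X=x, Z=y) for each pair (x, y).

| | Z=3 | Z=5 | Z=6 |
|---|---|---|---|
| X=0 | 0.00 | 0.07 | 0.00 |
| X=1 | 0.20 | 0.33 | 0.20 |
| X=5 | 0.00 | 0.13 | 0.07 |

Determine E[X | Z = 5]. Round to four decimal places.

1.8491

P(Z = 5) = 0.53.
Σ X·P over the event = 0·(0.07) + 1·(0.33) + 5·(0.13) = 0.98.
E[X | Z = 5] = (0.98) / (0.53) = 1.8491.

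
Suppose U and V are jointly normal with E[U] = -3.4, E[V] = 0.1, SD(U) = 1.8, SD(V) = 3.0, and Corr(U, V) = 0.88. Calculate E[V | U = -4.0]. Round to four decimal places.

For a bivariate normal, E[V | U=x] = μ_V + ρ·(σ_V/σ_U)·(x − μ_U).
E[V | U=-4.0] = 0.1 + (0.88)·(3.0/1.8)·(-4.0 − (-3.4)) = 0.1 + (1.4667)·(-0.6) = -0.7800.

-0.7800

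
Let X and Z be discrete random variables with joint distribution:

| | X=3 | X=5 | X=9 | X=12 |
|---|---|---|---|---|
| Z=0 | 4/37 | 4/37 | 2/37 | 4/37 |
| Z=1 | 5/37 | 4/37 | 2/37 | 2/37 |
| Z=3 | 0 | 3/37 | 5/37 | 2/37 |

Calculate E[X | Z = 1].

77/13

P(Z = 1) = 13/37.
Summing X·P(X=x,Z=y) over the conditioning event gives 77/37.
E[X | Z = 1] = (77/37) / (13/37) = 77/13.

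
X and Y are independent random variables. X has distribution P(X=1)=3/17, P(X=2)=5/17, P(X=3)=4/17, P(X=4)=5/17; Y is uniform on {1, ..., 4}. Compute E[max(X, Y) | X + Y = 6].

P(X + Y = 6) = 7/34.
Summing max(X,Y)·P(x,y) over outcomes with X + Y = 6 gives 13/17.
E[max(X, Y) | X + Y = 6] = (13/17) / (7/34) = 26/7.

26/7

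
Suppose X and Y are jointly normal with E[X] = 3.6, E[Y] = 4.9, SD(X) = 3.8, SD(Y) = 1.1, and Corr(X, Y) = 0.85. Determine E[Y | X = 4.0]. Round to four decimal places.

4.9984

For a bivariate normal, E[Y | X=x] = μ_Y + ρ·(σ_Y/σ_X)·(x − μ_X).
E[Y | X=4.0] = 4.9 + (0.85)·(1.1/3.8)·(4.0 − (3.6)) = 4.9 + (0.24605)·(0.4) = 4.9984.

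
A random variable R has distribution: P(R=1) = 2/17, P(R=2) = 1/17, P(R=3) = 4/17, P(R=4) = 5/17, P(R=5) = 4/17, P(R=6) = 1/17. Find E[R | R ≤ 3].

P(R ≤ 3) = 7/17.
Σ over the event: 1·2/17 + 2·1/17 + 3·4/17 = 16/17.
E[R | R ≤ 3] = (16/17) / (7/17) = 16/7.

16/7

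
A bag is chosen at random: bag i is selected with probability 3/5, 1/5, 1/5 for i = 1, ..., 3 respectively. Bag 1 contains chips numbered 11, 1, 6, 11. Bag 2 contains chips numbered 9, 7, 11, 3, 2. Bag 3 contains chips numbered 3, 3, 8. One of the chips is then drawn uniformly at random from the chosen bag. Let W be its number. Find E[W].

E[W | bag 1] = (11+1+6+11)/4 = 29/4.
E[W | bag 2] = (9+7+11+3+2)/5 = 32/5.
E[W | bag 3] = (3+3+8)/3 = 14/3.
By the law of total expectation,
E[W] = (3/5)·(29/4) + (1/5)·(32/5) + (1/5)·(14/3) = 1969/300.

1969/300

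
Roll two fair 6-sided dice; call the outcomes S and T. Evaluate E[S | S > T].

P(S > T) = 5/12.
Summing S·P(x,y) over outcomes with S > T gives 35/18.
E[S | S > T] = (35/18) / (5/12) = 14/3.

14/3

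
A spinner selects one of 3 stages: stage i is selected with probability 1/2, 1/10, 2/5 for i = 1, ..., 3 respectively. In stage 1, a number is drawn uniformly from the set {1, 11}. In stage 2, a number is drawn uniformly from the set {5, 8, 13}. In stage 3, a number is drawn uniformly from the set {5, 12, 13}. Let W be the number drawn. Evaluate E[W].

E[W | stage 1] = (1+11)/2 = 6.
E[W | stage 2] = (5+8+13)/3 = 26/3.
E[W | stage 3] = (5+12+13)/3 = 10.
E[W] = (1/2)·(6) + (1/10)·(26/3) + (2/5)·(10) = 118/15.

118/15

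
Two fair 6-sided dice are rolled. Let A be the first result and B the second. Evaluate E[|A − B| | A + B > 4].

P(A + B > 4) = 5/6.
Summing |A−B|·P(x,y) over outcomes with A + B > 4 gives 16/9.
E[|A − B| | A + B > 4] = (16/9) / (5/6) = 32/15.

32/15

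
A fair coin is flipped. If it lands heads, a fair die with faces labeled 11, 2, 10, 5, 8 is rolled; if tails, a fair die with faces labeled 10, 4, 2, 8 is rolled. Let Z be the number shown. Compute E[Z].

E[Z | heads] = (11+2+10+5+8)/5 = 36/5.
E[Z | tails] = (10+4+2+8)/4 = 6.
By the law of total expectation,
E[Z] = (1/2)·(36/5) + (1/2)·(6) = 33/5.

33/5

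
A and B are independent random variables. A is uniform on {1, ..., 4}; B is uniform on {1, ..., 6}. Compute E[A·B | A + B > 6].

P(A + B > 6) = 5/12.
Summing AB·P(x,y) over outcomes with A + B > 6 gives 145/24.
E[A·B | A + B > 6] = (145/24) / (5/12) = 29/2.

29/2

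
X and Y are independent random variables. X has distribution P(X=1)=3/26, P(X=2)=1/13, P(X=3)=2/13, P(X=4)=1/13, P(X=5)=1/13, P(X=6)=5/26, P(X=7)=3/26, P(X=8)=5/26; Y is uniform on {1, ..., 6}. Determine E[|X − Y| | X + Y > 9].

151/58

P(X + Y > 9) = 29/78.
Summing |X−Y|·P(x,y) over outcomes with X + Y > 9 gives 151/156.
E[|X − Y| | X + Y > 9] = (151/156) / (29/78) = 151/58.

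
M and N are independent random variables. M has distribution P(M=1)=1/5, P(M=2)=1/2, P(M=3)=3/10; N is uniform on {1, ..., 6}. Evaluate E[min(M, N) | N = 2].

9/5

P(N = 2) = 1/6.
Summing min(M,N)·P(x,y) over outcomes with N = 2 gives 3/10.
E[min(M, N) | N = 2] = (3/10) / (1/6) = 9/5.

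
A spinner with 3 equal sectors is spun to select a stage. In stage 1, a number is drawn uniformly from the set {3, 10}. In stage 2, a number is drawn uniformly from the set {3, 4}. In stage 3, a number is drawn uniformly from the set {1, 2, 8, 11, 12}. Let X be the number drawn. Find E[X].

E[X | stage 1] = (3+10)/2 = 13/2.
E[X | stage 2] = (3+4)/2 = 7/2.
E[X | stage 3] = (1+2+8+11+12)/5 = 34/5.
By the law of total expectation,
E[X] = (1/3)·(13/2) + (1/3)·(7/2) + (1/3)·(34/5) = 28/5.

28/5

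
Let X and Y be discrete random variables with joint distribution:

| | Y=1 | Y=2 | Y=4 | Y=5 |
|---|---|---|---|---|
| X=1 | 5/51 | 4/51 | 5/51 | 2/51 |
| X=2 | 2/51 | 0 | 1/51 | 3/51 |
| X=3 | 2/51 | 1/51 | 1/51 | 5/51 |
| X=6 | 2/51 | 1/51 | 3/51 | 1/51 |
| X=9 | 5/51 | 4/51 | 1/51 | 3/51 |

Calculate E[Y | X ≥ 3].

86/29

P(X ≥ 3) = 29/51.
Summing Y·P(X=x,Y=y) over the conditioning event gives 86/51.
E[Y | X ≥ 3] = (86/51) / (29/51) = 86/29.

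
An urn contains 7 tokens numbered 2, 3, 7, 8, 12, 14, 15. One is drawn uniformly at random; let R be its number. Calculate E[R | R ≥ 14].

P(R ≥ 14) = 2/7.
Σ over the event: 14·1/7 + 15·1/7 = 29/7.
E[R | R ≥ 14] = (29/7) / (2/7) = 29/2.

29/2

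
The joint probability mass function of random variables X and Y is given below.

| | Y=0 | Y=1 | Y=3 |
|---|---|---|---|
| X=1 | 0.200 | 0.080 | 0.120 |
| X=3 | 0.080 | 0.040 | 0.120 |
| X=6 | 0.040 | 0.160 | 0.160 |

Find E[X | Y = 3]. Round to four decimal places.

P(Y = 3) = 0.400.
Summing X·P(X=x,Y=y) over the conditioning event gives 1.440.
E[X | Y = 3] = (1.440) / (0.400) = 3.6000.

3.6000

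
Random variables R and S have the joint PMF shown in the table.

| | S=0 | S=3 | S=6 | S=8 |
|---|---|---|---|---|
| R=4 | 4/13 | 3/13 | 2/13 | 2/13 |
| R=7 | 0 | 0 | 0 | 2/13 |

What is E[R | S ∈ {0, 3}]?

4

P(S ∈ {0, 3}) = 7/13.
Σ R·P over the event = 4·(4/13) + 4·(3/13) = 28/13.
E[R | S ∈ {0, 3}] = (28/13) / (7/13) = 4.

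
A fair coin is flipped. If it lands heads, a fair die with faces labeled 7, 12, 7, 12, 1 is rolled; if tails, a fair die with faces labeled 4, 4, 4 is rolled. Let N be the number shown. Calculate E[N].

59/10

E[N | heads] = (7+12+7+12+1)/5 = 39/5.
E[N | tails] = (4+4+4)/3 = 4.
E[N] = (1/2)·(39/5) + (1/2)·(4) = 59/10.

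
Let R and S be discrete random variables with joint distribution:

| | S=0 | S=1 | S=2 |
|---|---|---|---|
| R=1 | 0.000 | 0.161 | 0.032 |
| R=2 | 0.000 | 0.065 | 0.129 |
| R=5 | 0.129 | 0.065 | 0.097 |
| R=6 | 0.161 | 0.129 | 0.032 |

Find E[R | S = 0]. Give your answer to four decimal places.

5.5552

P(S = 0) = 0.290.
Σ R·P over the event = 5·(0.129) + 6·(0.161) = 1.611.
E[R | S = 0] = (1.611) / (0.290) = 5.5552.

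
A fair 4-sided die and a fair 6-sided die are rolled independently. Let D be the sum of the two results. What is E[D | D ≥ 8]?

26/3

P(D ≥ 8) = 1/4.
Σ over the event: 8·1/8 + 9·1/12 + 10·1/24 = 13/6.
E[D | D ≥ 8] = (13/6) / (1/4) = 26/3.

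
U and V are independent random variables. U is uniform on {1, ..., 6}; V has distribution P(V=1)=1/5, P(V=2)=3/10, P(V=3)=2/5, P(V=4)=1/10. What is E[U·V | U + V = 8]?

P(U + V = 8) = 2/15.
Summing UV·P(x,y) over outcomes with U + V = 8 gives 28/15.
E[U·V | U + V = 8] = (28/15) / (2/15) = 14.

14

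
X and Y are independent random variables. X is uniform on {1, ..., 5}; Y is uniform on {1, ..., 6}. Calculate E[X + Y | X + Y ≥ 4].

187/27

P(X + Y ≥ 4) = 9/10.
Summing (X+Y)·P(x,y) over outcomes with X + Y ≥ 4 gives 187/30.
E[X + Y | X + Y ≥ 4] = (187/30) / (9/10) = 187/27.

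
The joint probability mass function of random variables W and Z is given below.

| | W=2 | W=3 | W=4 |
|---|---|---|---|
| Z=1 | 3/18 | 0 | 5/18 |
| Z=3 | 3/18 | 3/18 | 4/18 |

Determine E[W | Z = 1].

P(Z = 1) = 4/9.
Σ W·P over the event = 2·(3/18) + 4·(5/18) = 13/9.
E[W | Z = 1] = (13/9) / (4/9) = 13/4.

13/4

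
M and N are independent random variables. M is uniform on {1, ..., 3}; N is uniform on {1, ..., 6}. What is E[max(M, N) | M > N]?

Outcomes with M > N: (2,1), (3,1), (3,2), each with probability 1/18.
E[max(M, N) | M > N] = (2 + 3 + 3) / 3 = 8/3.

8/3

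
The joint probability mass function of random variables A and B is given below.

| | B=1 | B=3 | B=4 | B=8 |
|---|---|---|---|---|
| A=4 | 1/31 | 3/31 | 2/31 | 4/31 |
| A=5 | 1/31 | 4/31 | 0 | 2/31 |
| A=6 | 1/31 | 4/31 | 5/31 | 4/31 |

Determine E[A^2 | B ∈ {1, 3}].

369/14

P(B ∈ {1, 3}) = 14/31.
Summing A^2·P(A=x,B=y) over the conditioning event gives 369/31.
E[A^2 | B ∈ {1, 3}] = (369/31) / (14/31) = 369/14.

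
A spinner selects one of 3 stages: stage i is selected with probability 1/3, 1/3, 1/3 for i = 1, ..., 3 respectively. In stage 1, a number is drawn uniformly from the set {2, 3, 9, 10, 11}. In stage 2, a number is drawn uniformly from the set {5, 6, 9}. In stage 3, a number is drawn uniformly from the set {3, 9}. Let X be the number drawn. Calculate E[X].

E[X | stage 1] = (2+3+9+10+11)/5 = 7.
E[X | stage 2] = (5+6+9)/3 = 20/3.
E[X | stage 3] = (3+9)/2 = 6.
E[X] = (1/3)·(7) + (1/3)·(20/3) + (1/3)·(6) = 59/9.

59/9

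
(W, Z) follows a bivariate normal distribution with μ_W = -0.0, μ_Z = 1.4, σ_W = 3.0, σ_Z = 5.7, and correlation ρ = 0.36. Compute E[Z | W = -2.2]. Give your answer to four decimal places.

For a bivariate normal, E[Z | W=x] = μ_Z + ρ·(σ_Z/σ_W)·(x − μ_W).
E[Z | W=-2.2] = 1.4 + (0.36)·(5.7/3.0)·(-2.2 − (-0.0)) = 1.4 + (0.684)·(-2.2) = -0.1048.

-0.1048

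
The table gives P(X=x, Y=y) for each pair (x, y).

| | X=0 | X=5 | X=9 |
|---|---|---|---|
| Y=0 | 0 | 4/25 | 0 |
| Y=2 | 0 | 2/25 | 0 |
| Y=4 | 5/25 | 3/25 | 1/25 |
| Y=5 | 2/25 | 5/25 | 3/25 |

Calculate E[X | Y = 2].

5

P(Y = 2) = 2/25.
Summing X·P(X=x,Y=y) over the conditioning event gives 2/5.
E[X | Y = 2] = (2/5) / (2/25) = 5.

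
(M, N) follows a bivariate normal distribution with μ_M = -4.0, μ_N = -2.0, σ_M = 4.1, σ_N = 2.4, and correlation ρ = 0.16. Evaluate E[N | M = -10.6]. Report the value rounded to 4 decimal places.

The regression of N on M has slope ρ·σ_N/σ_M and passes through (μ_M, μ_N).
E[N | M=-10.6] = -2.0 + (0.16)·(2.4/4.1)·(-10.6 − (-4.0)) = -2.0 + (0.093659)·(-6.6) = -2.6181.

-2.6181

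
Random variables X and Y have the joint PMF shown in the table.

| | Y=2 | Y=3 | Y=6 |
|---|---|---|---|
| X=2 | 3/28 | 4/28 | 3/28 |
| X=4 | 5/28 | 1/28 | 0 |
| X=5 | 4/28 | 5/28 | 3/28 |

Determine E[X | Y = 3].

P(Y = 3) = 5/14.
Σ X·P over the event = 2·(4/28) + 4·(1/28) + 5·(5/28) = 37/28.
E[X | Y = 3] = (37/28) / (5/14) = 37/10.

37/10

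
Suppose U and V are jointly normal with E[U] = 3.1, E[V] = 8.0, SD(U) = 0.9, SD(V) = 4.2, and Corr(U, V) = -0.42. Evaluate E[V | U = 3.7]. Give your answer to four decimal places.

6.8240

The regression of V on U has slope ρ·σ_V/σ_U and passes through (μ_U, μ_V).
E[V | U=3.7] = 8.0 + (-0.42)·(4.2/0.9)·(3.7 − (3.1)) = 8.0 + (-1.96)·(0.6) = 6.8240.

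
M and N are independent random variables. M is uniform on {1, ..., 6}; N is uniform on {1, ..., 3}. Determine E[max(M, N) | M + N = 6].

4

P(M + N = 6) = 1/6.
Summing max(M,N)·P(x,y) over outcomes with M + N = 6 gives 2/3.
E[max(M, N) | M + N = 6] = (2/3) / (1/6) = 4.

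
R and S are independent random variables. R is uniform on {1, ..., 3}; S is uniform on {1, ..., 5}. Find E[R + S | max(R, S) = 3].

P(max(R, S) = 3) = 1/3.
Summing (R+S)·P(x,y) over outcomes with max(R, S) = 3 gives 8/5.
E[R + S | max(R, S) = 3] = (8/5) / (1/3) = 24/5.

24/5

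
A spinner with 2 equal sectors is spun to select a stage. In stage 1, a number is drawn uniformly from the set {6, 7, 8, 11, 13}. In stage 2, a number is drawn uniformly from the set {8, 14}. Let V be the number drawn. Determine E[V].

10

E[V | stage 1] = (6+7+8+11+13)/5 = 9.
E[V | stage 2] = (8+14)/2 = 11.
E[V] = (1/2)·(9) + (1/2)·(11) = 10.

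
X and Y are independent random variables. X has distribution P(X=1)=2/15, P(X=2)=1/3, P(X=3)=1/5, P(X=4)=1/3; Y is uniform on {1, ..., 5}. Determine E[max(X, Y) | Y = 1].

41/15

P(Y = 1) = 1/5.
Summing max(X,Y)·P(x,y) over outcomes with Y = 1 gives 41/75.
E[max(X, Y) | Y = 1] = (41/75) / (1/5) = 41/15.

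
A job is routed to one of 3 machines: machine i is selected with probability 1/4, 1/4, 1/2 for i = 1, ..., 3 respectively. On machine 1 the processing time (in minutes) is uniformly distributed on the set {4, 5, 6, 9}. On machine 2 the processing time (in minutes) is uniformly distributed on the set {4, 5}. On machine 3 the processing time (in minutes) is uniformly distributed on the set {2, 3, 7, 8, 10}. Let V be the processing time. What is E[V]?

E[V | machine 1] = (4+5+6+9)/4 = 6.
E[V | machine 2] = (4+5)/2 = 9/2.
E[V | machine 3] = (2+3+7+8+10)/5 = 6.
By the law of total expectation,
E[V] = (1/4)·(6) + (1/4)·(9/2) + (1/2)·(6) = 45/8.

45/8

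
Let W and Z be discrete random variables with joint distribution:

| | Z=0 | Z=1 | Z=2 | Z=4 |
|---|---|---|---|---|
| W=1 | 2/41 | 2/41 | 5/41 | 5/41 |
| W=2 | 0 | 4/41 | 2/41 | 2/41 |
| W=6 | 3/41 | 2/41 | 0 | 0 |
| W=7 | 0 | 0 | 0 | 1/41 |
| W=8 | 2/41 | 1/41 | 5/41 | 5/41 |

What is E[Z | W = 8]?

31/13

P(W = 8) = 13/41.
Σ Z·P over the event = 0·(2/41) + 1·(1/41) + 2·(5/41) + 4·(5/41) = 31/41.
E[Z | W = 8] = (31/41) / (13/41) = 31/13.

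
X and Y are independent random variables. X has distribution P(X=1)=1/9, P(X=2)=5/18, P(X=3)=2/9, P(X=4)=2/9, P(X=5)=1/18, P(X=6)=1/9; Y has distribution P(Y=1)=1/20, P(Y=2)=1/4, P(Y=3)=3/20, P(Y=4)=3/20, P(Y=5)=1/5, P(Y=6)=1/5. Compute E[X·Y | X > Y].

1246/109

P(X > Y) = 109/360.
Summing XY·P(x,y) over outcomes with X > Y gives 623/180.
E[X·Y | X > Y] = (623/180) / (109/360) = 1246/109.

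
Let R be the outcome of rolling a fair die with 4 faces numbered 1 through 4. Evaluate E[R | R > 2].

7/2

Given R > 2, R is equally likely to be any of {3, 4}.
E[R | R > 2] = (3 + 4) / 2 = 7/2.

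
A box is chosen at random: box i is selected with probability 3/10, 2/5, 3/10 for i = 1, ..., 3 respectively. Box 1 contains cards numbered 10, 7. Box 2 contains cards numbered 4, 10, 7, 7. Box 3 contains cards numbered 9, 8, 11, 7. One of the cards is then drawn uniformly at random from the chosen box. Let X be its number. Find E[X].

E[X | box 1] = (10+7)/2 = 17/2.
E[X | box 2] = (4+10+7+7)/4 = 7.
E[X | box 3] = (9+8+11+7)/4 = 35/4.
E[X] = (3/10)·(17/2) + (2/5)·(7) + (3/10)·(35/4) = 319/40.

319/40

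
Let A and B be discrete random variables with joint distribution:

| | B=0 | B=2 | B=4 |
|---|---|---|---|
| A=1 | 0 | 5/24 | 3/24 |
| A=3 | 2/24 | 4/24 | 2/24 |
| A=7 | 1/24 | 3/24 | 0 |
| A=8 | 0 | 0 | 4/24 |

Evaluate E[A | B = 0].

13/3

P(B = 0) = 1/8.
Σ A·P over the event = 3·(2/24) + 7·(1/24) = 13/24.
E[A | B = 0] = (13/24) / (1/8) = 13/3.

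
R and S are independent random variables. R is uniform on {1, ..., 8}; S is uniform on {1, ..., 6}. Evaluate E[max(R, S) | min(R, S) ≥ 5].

53/8

P(min(R, S) ≥ 5) = 1/6.
Summing max(R,S)·P(x,y) over outcomes with min(R, S) ≥ 5 gives 53/48.
E[max(R, S) | min(R, S) ≥ 5] = (53/48) / (1/6) = 53/8.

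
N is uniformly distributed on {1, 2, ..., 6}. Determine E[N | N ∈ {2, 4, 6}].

4

P(N ∈ {2, 4, 6}) = 1/2.
Σ over the event: 2·1/6 + 4·1/6 + 6·1/6 = 2.
E[N | N ∈ {2, 4, 6}] = (2) / (1/2) = 4.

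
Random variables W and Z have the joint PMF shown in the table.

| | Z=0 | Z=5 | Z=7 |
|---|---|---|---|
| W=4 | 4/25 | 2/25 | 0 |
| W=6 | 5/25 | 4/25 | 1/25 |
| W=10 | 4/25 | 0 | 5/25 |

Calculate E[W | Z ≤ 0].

P(Z ≤ 0) = 13/25.
Summing W·P(W=x,Z=y) over the conditioning event gives 86/25.
E[W | Z ≤ 0] = (86/25) / (13/25) = 86/13.

86/13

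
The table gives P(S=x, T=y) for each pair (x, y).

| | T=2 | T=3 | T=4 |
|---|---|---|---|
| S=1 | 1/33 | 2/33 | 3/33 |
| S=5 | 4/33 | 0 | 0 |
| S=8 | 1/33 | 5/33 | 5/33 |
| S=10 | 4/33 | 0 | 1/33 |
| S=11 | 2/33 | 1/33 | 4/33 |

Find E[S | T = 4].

P(T = 4) = 13/33.
Summing S·P(S=x,T=y) over the conditioning event gives 97/33.
E[S | T = 4] = (97/33) / (13/33) = 97/13.

97/13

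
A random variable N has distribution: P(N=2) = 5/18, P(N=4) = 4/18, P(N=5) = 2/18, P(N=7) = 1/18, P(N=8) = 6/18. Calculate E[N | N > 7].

P(N > 7) = 1/3.
Σ over the event: 8·1/3 = 8/3.
E[N | N > 7] = (8/3) / (1/3) = 8.

8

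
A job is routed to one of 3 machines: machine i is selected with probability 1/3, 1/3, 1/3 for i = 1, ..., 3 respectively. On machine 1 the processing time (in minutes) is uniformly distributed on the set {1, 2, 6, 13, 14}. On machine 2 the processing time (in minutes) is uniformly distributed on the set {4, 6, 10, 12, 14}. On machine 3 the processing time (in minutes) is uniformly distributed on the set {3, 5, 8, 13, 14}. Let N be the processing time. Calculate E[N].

E[N | machine 1] = (1+2+6+13+14)/5 = 36/5.
E[N | machine 2] = (4+6+10+12+14)/5 = 46/5.
E[N | machine 3] = (3+5+8+13+14)/5 = 43/5.
E[N] = (1/3)·(36/5) + (1/3)·(46/5) + (1/3)·(43/5) = 25/3.

25/3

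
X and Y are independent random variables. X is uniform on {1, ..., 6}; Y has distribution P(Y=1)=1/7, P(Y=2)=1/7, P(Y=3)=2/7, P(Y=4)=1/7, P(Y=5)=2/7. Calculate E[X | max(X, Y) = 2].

P(max(X, Y) = 2) = 1/14.
Summing X·P(x,y) over outcomes with max(X, Y) = 2 gives 5/42.
E[X | max(X, Y) = 2] = (5/42) / (1/14) = 5/3.

5/3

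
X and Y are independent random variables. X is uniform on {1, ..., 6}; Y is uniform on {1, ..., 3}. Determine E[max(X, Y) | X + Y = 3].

2

Outcomes with X + Y = 3: (1,2), (2,1), each with probability 1/18.
E[max(X, Y) | X + Y = 3] = (2 + 2) / 2 = 2.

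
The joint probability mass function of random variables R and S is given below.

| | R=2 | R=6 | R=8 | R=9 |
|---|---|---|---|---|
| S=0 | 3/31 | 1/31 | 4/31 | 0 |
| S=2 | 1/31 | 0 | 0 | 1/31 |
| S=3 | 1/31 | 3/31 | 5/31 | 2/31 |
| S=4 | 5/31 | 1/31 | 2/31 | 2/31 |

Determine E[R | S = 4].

5

P(S = 4) = 10/31.
Σ R·P over the event = 2·(5/31) + 6·(1/31) + 8·(2/31) + 9·(2/31) = 50/31.
E[R | S = 4] = (50/31) / (10/31) = 5.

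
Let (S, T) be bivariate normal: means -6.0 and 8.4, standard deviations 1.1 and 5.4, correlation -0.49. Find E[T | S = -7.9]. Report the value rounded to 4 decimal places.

12.9704

E[T | S=x] = μ_T + ρ(σ_T/σ_S)(x − μ_S) for jointly normal variables.
E[T | S=-7.9] = 8.4 + (-0.49)·(5.4/1.1)·(-7.9 − (-6.0)) = 8.4 + (-2.40545)·(-1.9) = 12.9704.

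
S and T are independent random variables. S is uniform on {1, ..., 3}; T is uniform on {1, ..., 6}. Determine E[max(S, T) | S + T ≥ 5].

P(S + T ≥ 5) = 2/3.
Summing max(S,T)·P(x,y) over outcomes with S + T ≥ 5 gives 3.
E[max(S, T) | S + T ≥ 5] = (3) / (2/3) = 9/2.

9/2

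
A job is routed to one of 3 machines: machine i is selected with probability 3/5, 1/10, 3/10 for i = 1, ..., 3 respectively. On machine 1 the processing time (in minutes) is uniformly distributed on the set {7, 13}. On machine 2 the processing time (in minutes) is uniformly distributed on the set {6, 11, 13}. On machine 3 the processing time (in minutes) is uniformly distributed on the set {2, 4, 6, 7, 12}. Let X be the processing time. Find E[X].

443/50

E[X | machine 1] = (7+13)/2 = 10.
E[X | machine 2] = (6+11+13)/3 = 10.
E[X | machine 3] = (2+4+6+7+12)/5 = 31/5.
E[X] = (3/5)·(10) + (1/10)·(10) + (3/10)·(31/5) = 443/50.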